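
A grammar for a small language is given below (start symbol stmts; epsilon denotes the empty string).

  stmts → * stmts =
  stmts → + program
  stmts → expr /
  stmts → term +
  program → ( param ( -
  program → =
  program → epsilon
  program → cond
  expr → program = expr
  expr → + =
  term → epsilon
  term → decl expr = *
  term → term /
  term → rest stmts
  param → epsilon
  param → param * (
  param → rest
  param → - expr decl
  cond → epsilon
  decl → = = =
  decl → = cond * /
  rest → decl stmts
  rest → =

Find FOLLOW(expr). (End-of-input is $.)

In stmts → expr /: add FIRST(/) = { / }.
In expr → program = expr: expr is at the end, add FOLLOW(expr) = { /, = }.
In term → decl expr = *: add FIRST(= *) = { = }.
In param → - expr decl: add FIRST(decl) = { = }.
Union: FOLLOW(expr) = { /, = }.

{ /, = }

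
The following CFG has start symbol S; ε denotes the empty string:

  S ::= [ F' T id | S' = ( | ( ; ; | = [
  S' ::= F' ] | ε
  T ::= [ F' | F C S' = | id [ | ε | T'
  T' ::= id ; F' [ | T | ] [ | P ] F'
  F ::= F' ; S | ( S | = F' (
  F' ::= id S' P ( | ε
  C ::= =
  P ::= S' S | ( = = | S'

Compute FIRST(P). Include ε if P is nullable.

From P ::= S' S: S' nullable, take FIRST(S') ∪ FIRST(S) = { (, =, [, ], id }.
P ::= ( = = contributes {(}.
From P ::= S': add FIRST(S') = { ], id, ε } (including ε since S' is nullable).
Union: FIRST(P) = { (, =, [, ], id, ε }.

{ (, =, [, ], id, ε }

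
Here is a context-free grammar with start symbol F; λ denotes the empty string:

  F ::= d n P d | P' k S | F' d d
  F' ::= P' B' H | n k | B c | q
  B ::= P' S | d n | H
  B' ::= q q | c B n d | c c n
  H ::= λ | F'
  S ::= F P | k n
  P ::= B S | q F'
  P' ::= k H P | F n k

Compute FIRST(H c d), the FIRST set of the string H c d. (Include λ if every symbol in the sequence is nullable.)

{ c, d, k, n, q }

Add FIRST(H)\{λ} = { c, d, k, n, q }; H is nullable, continue.
c is a terminal; add {c} and stop.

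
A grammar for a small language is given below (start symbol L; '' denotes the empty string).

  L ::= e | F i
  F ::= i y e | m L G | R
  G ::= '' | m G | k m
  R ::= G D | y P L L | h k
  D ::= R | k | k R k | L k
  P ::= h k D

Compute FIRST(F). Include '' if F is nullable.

F ::= i y e contributes {i}.
F ::= m L G contributes {m}.
From F ::= R: add FIRST(R) = { e, h, i, k, m, y }.
Union: FIRST(F) = { e, h, i, k, m, y }.

{ e, h, i, k, m, y }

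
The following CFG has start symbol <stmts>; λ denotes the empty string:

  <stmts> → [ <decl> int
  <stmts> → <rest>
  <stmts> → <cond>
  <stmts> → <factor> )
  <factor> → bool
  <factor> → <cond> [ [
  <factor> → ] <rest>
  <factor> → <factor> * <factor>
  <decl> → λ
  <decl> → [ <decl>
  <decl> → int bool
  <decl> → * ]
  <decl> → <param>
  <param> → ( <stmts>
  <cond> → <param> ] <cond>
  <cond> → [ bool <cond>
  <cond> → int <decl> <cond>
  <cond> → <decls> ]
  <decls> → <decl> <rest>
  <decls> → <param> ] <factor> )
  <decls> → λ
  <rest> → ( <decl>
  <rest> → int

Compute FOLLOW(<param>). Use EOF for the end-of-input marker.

In <decl> → <param>: <param> is at the end, add FOLLOW(<decl>) = { EOF, (, ), *, [, ], int }.
In <cond> → <param> ] <cond>: add FIRST(] <cond>) = { ] }.
In <decls> → <param> ] <factor> ): add FIRST(] <factor> )) = { ] }.
Union: FOLLOW(<param>) = { EOF, (, ), *, [, ], int }.

{ EOF, (, ), *, [, ], int }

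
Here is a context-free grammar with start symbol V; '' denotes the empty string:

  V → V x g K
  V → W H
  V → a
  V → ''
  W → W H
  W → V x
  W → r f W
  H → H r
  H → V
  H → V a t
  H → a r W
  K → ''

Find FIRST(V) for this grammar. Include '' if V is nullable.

From V → V x g K: V nullable, take FIRST(V) ∪ {x} = { a, r, x }.
From V → W H: add FIRST(W) = { a, r, x }.
V → a contributes {a}.
V → '' contributes ''.
Union: FIRST(V) = { a, r, x, '' }.

{ a, r, x, '' }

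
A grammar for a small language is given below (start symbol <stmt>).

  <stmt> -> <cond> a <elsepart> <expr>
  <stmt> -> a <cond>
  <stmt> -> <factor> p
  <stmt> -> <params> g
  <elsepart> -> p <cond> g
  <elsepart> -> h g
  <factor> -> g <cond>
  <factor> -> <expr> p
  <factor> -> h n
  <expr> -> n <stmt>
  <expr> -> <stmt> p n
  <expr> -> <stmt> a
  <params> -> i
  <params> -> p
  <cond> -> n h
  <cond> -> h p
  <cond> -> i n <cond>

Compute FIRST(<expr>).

{ a, g, h, i, n, p }

<expr> -> n <stmt> contributes {n}.
From <expr> -> <stmt> p n: add FIRST(<stmt>) = { a, g, h, i, n, p }.
From <expr> -> <stmt> a: add FIRST(<stmt>) = { a, g, h, i, n, p }.
Union: FIRST(<expr>) = { a, g, h, i, n, p }.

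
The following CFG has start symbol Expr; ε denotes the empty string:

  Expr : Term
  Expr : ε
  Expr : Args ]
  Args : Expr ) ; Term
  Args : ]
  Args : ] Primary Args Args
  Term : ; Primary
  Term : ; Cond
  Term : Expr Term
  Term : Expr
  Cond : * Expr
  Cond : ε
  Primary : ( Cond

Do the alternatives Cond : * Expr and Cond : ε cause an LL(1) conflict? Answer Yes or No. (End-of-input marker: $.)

No

FIRST(* Expr) = { * } and FIRST(ε) = { ε }.
The second is nullable but FOLLOW(Cond) = { $, ), ;, ] } is disjoint from FIRST of the first.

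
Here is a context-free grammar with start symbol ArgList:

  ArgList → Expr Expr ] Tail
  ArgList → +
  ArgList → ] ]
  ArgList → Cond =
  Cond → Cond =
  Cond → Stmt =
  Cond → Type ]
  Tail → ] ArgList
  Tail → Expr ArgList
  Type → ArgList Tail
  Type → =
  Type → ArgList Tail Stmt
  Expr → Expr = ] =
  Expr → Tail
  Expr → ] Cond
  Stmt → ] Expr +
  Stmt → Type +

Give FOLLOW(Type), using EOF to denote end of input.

{ +, ] }

In Cond → Type ]: add FIRST(]) = { ] }.
In Stmt → Type +: add FIRST(+) = { + }.
Union: FOLLOW(Type) = { +, ] }.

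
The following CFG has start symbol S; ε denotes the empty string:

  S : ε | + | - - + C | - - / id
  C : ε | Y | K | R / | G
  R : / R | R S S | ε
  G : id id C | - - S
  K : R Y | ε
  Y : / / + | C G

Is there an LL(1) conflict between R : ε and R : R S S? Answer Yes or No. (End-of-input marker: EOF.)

Yes

FIRST(ε) = { ε } and FIRST(R S S) = { +, -, /, ε }.
Both alternatives are nullable, violating the LL(1) condition.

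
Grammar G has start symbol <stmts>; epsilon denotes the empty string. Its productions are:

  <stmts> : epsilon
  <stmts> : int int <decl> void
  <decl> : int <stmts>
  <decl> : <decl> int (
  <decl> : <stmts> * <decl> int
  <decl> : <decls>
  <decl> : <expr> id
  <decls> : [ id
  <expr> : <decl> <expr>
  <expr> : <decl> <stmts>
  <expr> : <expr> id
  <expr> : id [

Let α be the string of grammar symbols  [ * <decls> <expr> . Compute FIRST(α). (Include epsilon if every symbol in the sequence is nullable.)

{ [ }

[ is a terminal; add {[} and stop.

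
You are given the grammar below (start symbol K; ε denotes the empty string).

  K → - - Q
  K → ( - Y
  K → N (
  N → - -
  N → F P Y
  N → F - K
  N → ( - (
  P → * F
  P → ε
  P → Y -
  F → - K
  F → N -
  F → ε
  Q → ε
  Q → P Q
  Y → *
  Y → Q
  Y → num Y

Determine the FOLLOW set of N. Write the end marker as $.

In K → N (: add FIRST(() = { ( }.
In F → N -: add FIRST(-) = { - }.
Union: FOLLOW(N) = { (, - }.

{ (, - }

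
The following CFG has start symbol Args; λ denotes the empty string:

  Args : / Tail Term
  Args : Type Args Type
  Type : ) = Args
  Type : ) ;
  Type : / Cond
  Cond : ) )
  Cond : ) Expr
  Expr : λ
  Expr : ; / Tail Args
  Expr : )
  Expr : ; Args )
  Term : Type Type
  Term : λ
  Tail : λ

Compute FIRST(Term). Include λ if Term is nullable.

{ ), /, λ }

From Term : Type Type: add FIRST(Type) = { ), / }.
Term : λ contributes λ.
Union: FIRST(Term) = { ), /, λ }.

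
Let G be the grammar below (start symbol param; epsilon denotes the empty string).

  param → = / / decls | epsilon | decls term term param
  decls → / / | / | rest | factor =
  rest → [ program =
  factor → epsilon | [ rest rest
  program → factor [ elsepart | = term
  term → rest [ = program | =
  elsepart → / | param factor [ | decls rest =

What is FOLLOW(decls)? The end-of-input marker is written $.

{ $, =, [ }

In param → = / / decls: decls is at the end, add FOLLOW(param) = { $, [ }.
In param → decls term term param: add FIRST(term term param) = { =, [ }.
In elsepart → decls rest =: add FIRST(rest =) = { [ }.
Union: FOLLOW(decls) = { $, =, [ }.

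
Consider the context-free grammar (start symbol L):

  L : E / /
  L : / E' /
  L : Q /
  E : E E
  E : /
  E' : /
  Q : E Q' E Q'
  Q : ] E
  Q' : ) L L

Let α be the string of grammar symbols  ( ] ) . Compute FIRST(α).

( is a terminal; add {(} and stop.

{ ( }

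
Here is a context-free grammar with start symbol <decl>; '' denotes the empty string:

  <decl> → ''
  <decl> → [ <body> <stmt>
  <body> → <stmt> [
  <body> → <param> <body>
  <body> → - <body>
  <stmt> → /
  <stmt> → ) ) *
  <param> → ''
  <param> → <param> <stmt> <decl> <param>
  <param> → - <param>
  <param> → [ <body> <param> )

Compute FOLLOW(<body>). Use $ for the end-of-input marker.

In <decl> → [ <body> <stmt>: add FIRST(<stmt>) = { ), / }.
In <body> → <param> <body>: <body> is at the end, add FOLLOW(<body>) = { ), -, /, [ }.
In <body> → - <body>: <body> is at the end, add FOLLOW(<body>) = { ), -, /, [ }.
In <param> → [ <body> <param> ): add FIRST(<param> )) = { ), -, /, [ }.
Union: FOLLOW(<body>) = { ), -, /, [ }.

{ ), -, /, [ }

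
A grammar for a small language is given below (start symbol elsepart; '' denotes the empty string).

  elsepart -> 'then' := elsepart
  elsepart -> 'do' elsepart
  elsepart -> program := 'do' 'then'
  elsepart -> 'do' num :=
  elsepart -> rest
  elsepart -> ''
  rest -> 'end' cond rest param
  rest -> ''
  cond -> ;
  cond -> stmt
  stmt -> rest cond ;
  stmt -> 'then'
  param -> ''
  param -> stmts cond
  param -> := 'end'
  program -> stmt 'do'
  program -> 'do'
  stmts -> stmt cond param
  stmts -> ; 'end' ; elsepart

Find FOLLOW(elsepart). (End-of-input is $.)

{ $, 'end', 'then', ; }

elsepart is the start symbol, so $ ∈ FOLLOW(elsepart).
In elsepart -> 'then' := elsepart: elsepart is at the end, add FOLLOW(elsepart) = { $, 'end', 'then', ; }.
In elsepart -> 'do' elsepart: elsepart is at the end, add FOLLOW(elsepart) = { $, 'end', 'then', ; }.
In stmts -> ; 'end' ; elsepart: elsepart is at the end, add FOLLOW(stmts) = { 'end', 'then', ; }.
Union: FOLLOW(elsepart) = { $, 'end', 'then', ; }.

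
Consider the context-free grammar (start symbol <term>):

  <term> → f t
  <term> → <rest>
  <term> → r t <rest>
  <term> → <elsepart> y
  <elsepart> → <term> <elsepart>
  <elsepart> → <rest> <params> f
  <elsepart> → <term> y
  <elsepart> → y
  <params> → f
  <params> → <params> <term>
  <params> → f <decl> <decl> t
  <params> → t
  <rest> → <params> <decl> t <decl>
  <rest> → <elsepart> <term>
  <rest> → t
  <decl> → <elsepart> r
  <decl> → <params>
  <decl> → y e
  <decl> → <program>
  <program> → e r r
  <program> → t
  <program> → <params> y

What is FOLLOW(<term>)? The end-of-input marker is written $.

<term> is the start symbol, so $ ∈ FOLLOW(<term>).
In <elsepart> → <term> <elsepart>: add FIRST(<elsepart>) = { f, r, t, y }.
In <elsepart> → <term> y: add FIRST(y) = { y }.
In <params> → <params> <term>: <term> is at the end, add FOLLOW(<params>) = { $, e, f, r, t, y }.
In <rest> → <elsepart> <term>: <term> is at the end, add FOLLOW(<rest>) = { $, e, f, r, t, y }.
Union: FOLLOW(<term>) = { $, e, f, r, t, y }.

{ $, e, f, r, t, y }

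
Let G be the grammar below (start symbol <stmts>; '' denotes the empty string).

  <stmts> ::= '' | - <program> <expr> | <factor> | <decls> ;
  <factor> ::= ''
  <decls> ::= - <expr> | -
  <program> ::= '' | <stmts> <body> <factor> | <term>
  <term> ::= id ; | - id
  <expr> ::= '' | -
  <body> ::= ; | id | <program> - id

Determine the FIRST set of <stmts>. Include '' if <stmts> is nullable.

{ -, '' }

<stmts> ::= '' contributes ''.
<stmts> ::= - <program> <expr> contributes {-}.
From <stmts> ::= <factor>: add FIRST(<factor>) = { '' } (including '' since <factor> is nullable).
From <stmts> ::= <decls> ;: add FIRST(<decls>) = { - }.
Union: FIRST(<stmts>) = { -, '' }.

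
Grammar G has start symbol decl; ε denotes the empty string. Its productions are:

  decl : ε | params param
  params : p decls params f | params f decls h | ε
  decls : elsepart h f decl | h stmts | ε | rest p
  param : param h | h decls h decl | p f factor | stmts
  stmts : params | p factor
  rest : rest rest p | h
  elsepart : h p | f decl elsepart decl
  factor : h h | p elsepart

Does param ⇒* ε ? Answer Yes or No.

Yes

param : stmts and each of stmts is nullable, so param ⇒* ε.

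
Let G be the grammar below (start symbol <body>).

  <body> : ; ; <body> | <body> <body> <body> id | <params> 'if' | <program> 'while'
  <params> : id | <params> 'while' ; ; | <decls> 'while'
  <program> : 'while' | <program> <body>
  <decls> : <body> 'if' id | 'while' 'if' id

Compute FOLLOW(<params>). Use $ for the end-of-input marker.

{ 'if', 'while' }

In <body> : <params> 'if': add FIRST('if') = { 'if' }.
In <params> : <params> 'while' ; ;: add FIRST('while' ; ;) = { 'while' }.
Union: FOLLOW(<params>) = { 'if', 'while' }.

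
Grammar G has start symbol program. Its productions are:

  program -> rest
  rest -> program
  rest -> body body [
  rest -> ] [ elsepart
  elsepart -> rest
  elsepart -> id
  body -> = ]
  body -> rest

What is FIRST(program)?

{ =, ] }

From program -> rest: add FIRST(rest) = { =, ] }.
Union: FIRST(program) = { =, ] }.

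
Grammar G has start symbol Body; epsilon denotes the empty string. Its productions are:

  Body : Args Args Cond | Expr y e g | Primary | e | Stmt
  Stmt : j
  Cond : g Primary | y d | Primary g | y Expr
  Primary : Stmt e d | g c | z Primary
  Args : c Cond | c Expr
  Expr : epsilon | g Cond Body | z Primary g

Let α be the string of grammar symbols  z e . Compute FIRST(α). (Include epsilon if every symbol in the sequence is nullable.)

{ z }

z is a terminal; add {z} and stop.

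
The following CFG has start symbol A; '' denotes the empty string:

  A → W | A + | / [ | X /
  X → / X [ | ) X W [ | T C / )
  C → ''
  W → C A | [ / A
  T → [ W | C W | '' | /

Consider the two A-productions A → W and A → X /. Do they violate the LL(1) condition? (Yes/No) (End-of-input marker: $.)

FIRST(W) = { ), /, [ } and FIRST(X /) = { ), /, [ }.
Both contain ), so the two alternatives are not disjoint — LL(1) conflict.

Yes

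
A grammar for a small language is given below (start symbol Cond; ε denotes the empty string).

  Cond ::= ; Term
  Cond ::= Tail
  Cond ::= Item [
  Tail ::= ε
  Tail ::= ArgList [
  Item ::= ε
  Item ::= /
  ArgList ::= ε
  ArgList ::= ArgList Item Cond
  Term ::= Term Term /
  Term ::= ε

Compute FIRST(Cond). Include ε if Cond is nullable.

Cond ::= ; Term contributes {;}.
From Cond ::= Tail: add FIRST(Tail) = { /, ;, [, ε } (including ε since Tail is nullable).
From Cond ::= Item [: Item nullable, take FIRST(Item) ∪ {[} = { /, [ }.
Union: FIRST(Cond) = { /, ;, [, ε }.

{ /, ;, [, ε }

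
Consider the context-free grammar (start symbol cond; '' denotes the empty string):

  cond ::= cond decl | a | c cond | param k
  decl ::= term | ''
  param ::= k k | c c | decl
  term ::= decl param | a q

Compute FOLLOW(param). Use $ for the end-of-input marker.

{ $, a, c, k }

In cond ::= param k: add FIRST(k) = { k }.
In term ::= decl param: param is at the end, add FOLLOW(term) = { $, a, c, k }.
Union: FOLLOW(param) = { $, a, c, k }.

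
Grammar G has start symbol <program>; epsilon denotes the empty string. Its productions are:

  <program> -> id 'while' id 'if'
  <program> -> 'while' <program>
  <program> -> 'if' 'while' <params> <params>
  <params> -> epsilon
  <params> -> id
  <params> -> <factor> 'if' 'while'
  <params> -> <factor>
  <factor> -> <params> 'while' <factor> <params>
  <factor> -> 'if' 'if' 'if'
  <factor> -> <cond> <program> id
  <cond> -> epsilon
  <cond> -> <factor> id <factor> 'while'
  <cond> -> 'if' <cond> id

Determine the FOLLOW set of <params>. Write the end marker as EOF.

{ EOF, 'if', 'while', id }

In <program> -> 'if' 'while' <params> <params>: add FIRST(<params>)\{epsilon} = { 'if', 'while', id }.
  Since <params> is nullable, also add FOLLOW(<program>) = { EOF, id }.
In <program> -> 'if' 'while' <params> <params>: <params> is at the end, add FOLLOW(<program>) = { EOF, id }.
In <factor> -> <params> 'while' <factor> <params>: add FIRST('while' <factor> <params>) = { 'while' }.
In <factor> -> <params> 'while' <factor> <params>: <params> is at the end, add FOLLOW(<factor>) = { EOF, 'if', 'while', id }.
Union: FOLLOW(<params>) = { EOF, 'if', 'while', id }.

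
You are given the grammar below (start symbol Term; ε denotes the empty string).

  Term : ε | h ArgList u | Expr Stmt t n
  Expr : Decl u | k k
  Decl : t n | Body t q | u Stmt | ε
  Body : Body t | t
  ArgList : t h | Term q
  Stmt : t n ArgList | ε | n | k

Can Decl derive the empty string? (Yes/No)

Yes

Decl has an ε-production, so Decl ⇒ ε.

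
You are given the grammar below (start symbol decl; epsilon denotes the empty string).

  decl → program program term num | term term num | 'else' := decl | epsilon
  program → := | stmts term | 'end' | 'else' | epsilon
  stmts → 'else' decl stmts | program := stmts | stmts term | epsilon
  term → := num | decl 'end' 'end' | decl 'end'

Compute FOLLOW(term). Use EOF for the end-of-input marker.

{ 'else', 'end', :=, num }

In decl → program program term num: add FIRST(num) = { num }.
In decl → term term num: add FIRST(term num) = { 'else', 'end', := }.
In decl → term term num: add FIRST(num) = { num }.
In program → stmts term: term is at the end, add FOLLOW(program) = { 'else', 'end', := }.
In stmts → stmts term: term is at the end, add FOLLOW(stmts) = { 'else', 'end', := }.
Union: FOLLOW(term) = { 'else', 'end', :=, num }.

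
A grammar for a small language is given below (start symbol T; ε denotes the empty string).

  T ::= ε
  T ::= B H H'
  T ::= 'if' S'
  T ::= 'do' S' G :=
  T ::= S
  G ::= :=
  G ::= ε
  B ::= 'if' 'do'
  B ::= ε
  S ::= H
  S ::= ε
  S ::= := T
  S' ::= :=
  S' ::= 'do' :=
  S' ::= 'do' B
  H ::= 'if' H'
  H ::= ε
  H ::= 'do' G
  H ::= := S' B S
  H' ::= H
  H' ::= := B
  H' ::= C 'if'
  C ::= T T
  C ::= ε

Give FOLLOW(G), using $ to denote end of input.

In T ::= 'do' S' G :=: add FIRST(:=) = { := }.
In H ::= 'do' G: G is at the end, add FOLLOW(H) = { $, 'do', 'if', := }.
Union: FOLLOW(G) = { $, 'do', 'if', := }.

{ $, 'do', 'if', := }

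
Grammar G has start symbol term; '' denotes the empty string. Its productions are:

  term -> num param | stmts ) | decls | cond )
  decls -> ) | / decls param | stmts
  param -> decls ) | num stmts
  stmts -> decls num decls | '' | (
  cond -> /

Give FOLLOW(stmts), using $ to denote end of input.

{ $, (, ), /, num }

In term -> stmts ): add FIRST()) = { ) }.
In decls -> stmts: stmts is at the end, add FOLLOW(decls) = { $, (, ), /, num }.
In param -> num stmts: stmts is at the end, add FOLLOW(param) = { $, (, ), /, num }.
Union: FOLLOW(stmts) = { $, (, ), /, num }.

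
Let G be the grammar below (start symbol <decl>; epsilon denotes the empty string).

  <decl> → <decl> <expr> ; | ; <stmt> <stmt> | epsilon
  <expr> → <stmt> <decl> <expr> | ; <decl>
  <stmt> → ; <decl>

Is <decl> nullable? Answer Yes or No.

Yes

<decl> has an epsilon-production, so <decl> ⇒ epsilon.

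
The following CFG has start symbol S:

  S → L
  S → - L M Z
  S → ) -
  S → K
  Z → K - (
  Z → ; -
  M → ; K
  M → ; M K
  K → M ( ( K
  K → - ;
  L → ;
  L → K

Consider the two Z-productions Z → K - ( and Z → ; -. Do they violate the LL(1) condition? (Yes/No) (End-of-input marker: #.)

FIRST(K - () = { -, ; } and FIRST(; -) = { ; }.
Both contain ;, so the two alternatives are not disjoint — LL(1) conflict.

Yes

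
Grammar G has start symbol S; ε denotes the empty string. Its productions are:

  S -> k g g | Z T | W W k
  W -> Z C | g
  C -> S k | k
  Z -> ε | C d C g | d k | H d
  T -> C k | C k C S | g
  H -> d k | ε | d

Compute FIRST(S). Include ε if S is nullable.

{ d, g, k }

S -> k g g contributes {k}.
From S -> Z T: Z nullable, take FIRST(Z) ∪ FIRST(T) = { d, g, k }.
From S -> W W k: add FIRST(W) = { d, g, k }.
Union: FIRST(S) = { d, g, k }.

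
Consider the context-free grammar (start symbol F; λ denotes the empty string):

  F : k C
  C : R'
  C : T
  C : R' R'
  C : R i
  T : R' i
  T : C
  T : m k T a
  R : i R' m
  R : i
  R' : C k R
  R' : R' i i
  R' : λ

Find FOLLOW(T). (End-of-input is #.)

In C : T: T is at the end, add FOLLOW(C) = { #, a, k }.
In T : m k T a: add FIRST(a) = { a }.
Union: FOLLOW(T) = { #, a, k }.

{ #, a, k }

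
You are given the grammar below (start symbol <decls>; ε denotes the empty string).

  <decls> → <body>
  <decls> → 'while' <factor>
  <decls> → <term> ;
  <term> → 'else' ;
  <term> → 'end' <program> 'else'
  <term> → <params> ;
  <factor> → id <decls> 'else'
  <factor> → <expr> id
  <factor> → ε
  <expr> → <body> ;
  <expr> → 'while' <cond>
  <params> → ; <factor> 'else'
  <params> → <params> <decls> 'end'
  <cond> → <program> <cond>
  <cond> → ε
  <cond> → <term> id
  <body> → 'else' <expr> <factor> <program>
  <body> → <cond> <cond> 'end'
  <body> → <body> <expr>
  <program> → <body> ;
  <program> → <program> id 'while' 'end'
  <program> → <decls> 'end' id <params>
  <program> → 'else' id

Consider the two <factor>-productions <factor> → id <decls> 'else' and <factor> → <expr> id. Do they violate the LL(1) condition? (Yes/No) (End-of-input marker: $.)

No

FIRST(id <decls> 'else') = { id } and FIRST(<expr> id) = { 'else', 'end', 'while', ; }.
The FIRST sets are disjoint and neither alternative is nullable — no conflict.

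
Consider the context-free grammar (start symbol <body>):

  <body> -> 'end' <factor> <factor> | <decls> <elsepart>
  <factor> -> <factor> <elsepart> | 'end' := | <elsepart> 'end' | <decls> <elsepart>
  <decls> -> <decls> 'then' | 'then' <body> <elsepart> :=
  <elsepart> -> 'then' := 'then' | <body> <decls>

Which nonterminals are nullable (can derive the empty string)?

No nonterminal has an empty production or an RHS whose symbols are all nullable.

{ } (none)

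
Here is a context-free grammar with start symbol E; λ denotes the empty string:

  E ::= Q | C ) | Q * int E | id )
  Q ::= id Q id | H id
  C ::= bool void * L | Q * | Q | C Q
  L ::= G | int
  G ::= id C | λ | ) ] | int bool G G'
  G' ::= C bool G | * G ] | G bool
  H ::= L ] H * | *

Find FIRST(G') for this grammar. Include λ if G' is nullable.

From G' ::= C bool G: add FIRST(C) = { ), *, ], bool, id, int }.
G' ::= * G ] contributes {*}.
From G' ::= G bool: G nullable, take FIRST(G) ∪ {bool} = { ), bool, id, int }.
Union: FIRST(G') = { ), *, ], bool, id, int }.

{ ), *, ], bool, id, int }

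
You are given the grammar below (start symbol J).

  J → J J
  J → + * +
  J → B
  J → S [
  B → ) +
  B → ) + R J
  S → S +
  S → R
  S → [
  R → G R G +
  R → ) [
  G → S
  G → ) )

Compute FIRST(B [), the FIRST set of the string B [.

{ ) }

Add FIRST(B) = { ) }; B is not nullable, stop.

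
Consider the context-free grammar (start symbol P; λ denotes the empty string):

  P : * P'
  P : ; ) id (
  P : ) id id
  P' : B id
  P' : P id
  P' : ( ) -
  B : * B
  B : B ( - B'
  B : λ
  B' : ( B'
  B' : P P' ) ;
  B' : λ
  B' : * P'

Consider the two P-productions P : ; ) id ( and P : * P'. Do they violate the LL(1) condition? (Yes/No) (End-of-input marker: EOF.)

No

FIRST(; ) id () = { ; } and FIRST(* P') = { * }.
The FIRST sets are disjoint and neither alternative is nullable — no conflict.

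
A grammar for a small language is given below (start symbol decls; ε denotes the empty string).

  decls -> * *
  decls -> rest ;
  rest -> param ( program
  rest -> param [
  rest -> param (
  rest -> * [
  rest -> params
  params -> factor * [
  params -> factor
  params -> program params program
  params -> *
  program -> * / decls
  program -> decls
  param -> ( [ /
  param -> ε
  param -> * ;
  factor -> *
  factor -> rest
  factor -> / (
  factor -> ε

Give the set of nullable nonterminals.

Directly nullable (have an ε-production): param, factor.
rest -> params with every symbol nullable, so rest is nullable.
params -> factor with every symbol nullable, so params is nullable.
No other nonterminal has a production whose RHS symbols are all nullable.

{ factor, param, params, rest }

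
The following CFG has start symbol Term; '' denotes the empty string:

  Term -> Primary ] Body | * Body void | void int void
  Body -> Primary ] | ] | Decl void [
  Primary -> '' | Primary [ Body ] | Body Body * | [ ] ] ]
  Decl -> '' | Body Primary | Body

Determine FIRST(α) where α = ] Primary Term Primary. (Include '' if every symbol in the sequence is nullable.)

] is a terminal; add {]} and stop.

{ ] }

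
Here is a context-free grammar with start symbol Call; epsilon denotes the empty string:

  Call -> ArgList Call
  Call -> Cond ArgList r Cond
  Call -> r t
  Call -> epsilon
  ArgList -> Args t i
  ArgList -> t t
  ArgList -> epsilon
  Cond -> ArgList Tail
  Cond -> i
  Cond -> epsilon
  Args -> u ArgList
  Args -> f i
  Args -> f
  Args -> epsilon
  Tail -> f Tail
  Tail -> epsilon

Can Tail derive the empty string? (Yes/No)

Yes

Tail has an epsilon-production, so Tail ⇒ epsilon.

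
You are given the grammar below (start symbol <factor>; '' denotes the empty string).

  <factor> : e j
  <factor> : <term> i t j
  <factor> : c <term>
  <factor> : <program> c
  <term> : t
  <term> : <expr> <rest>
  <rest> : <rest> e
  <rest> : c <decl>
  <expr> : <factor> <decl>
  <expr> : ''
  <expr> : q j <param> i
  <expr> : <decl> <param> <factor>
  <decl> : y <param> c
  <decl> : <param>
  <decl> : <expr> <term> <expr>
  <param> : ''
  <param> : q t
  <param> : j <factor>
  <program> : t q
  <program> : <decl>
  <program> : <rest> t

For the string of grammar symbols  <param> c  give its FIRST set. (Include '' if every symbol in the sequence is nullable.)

{ c, j, q }

Add FIRST(<param>)\{''} = { j, q }; <param> is nullable, continue.
c is a terminal; add {c} and stop.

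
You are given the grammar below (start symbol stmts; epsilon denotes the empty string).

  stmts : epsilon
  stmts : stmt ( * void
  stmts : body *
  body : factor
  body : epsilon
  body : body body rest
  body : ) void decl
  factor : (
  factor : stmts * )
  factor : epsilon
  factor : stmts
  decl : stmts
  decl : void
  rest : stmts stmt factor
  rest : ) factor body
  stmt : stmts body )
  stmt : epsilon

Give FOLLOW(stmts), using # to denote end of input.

stmts is the start symbol, so # ∈ FOLLOW(stmts).
In factor : stmts * ): add FIRST(* )) = { * }.
In factor : stmts: stmts is at the end, add FOLLOW(factor) = { (, ), * }.
In decl : stmts: stmts is at the end, add FOLLOW(decl) = { (, ), * }.
In rest : stmts stmt factor: add FIRST(stmt factor)\{epsilon} = { (, ), * }.
  Since stmt factor is nullable, also add FOLLOW(rest) = { (, ), * }.
In stmt : stmts body ): add FIRST(body )) = { (, ), * }.
Union: FOLLOW(stmts) = { #, (, ), * }.

{ #, (, ), * }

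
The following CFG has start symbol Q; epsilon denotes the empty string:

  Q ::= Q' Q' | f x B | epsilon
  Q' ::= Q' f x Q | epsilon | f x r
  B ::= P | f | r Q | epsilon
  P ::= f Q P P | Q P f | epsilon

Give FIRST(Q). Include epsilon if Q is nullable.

{ f, epsilon }

From Q ::= Q' Q': Q', Q' nullable, take FIRST(Q') ∪ FIRST(Q') = { f }; also epsilon since the whole RHS is nullable.
Q ::= f x B contributes {f}.
Q ::= epsilon contributes epsilon.
Union: FIRST(Q) = { f, epsilon }.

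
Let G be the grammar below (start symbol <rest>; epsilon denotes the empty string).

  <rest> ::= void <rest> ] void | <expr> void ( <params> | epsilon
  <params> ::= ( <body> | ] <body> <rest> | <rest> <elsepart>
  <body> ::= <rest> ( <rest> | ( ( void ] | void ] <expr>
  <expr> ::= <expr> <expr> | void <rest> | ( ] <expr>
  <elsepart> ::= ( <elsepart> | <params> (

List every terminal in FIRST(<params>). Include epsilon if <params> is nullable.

<params> ::= ( <body> contributes {(}.
<params> ::= ] <body> <rest> contributes {]}.
From <params> ::= <rest> <elsepart>: <rest> nullable, take FIRST(<rest>) ∪ FIRST(<elsepart>) = { (, ], void }.
Union: FIRST(<params>) = { (, ], void }.

{ (, ], void }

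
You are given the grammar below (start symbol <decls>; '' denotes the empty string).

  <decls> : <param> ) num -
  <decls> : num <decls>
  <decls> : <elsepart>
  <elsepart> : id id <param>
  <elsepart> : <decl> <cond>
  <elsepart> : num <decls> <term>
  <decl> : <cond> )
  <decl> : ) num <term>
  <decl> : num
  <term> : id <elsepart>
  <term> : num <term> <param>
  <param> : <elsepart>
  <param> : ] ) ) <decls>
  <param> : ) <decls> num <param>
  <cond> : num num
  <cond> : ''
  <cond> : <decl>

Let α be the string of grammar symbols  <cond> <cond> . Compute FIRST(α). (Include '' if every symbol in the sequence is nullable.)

Add FIRST(<cond>)\{''} = { ), num }; <cond> is nullable, continue.
Add FIRST(<cond>)\{''} = { ), num }; <cond> is nullable, continue.
Every symbol is nullable, so include ''.

{ ), num, '' }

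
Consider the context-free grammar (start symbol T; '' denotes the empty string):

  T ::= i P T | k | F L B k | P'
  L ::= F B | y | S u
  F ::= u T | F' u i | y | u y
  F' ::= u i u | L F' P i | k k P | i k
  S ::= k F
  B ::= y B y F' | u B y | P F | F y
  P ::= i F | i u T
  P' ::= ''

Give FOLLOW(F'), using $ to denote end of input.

In F ::= F' u i: add FIRST(u i) = { u }.
In F' ::= L F' P i: add FIRST(P i) = { i }.
In B ::= y B y F': F' is at the end, add FOLLOW(B) = { i, k, u, y }.
Union: FOLLOW(F') = { i, k, u, y }.

{ i, k, u, y }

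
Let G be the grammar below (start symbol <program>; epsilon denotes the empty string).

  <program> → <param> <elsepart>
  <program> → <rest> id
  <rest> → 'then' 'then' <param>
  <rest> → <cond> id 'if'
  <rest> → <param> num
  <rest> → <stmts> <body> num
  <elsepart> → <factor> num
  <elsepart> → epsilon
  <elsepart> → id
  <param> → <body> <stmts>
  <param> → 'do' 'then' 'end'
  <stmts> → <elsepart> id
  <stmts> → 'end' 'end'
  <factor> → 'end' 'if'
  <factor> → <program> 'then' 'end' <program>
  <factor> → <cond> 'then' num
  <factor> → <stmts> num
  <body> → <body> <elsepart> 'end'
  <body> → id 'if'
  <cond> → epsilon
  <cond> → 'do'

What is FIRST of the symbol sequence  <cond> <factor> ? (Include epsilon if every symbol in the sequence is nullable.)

{ 'do', 'end', 'then', id }

Add FIRST(<cond>)\{epsilon} = { 'do' }; <cond> is nullable, continue.
Add FIRST(<factor>) = { 'do', 'end', 'then', id }; <factor> is not nullable, stop.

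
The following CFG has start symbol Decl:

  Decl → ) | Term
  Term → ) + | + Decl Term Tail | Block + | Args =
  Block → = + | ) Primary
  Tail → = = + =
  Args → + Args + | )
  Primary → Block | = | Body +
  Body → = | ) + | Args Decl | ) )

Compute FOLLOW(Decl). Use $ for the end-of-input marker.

{ $, ), +, = }

Decl is the start symbol, so $ ∈ FOLLOW(Decl).
In Term → + Decl Term Tail: add FIRST(Term Tail) = { ), +, = }.
In Body → Args Decl: Decl is at the end, add FOLLOW(Body) = { + }.
Union: FOLLOW(Decl) = { $, ), +, = }.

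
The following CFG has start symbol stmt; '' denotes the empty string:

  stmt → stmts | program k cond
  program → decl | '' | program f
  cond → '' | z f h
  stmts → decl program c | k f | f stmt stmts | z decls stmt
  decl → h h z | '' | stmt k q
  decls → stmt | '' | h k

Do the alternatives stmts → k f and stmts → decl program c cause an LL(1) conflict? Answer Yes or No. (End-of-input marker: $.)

FIRST(k f) = { k } and FIRST(decl program c) = { c, f, h, k, z }.
Both contain k, so the two alternatives are not disjoint — LL(1) conflict.

Yes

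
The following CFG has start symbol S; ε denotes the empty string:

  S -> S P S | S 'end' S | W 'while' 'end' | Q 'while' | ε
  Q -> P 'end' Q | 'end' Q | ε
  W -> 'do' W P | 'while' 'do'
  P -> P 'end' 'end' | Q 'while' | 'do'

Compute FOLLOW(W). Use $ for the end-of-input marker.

In S -> W 'while' 'end': add FIRST('while' 'end') = { 'while' }.
In W -> 'do' W P: add FIRST(P) = { 'do', 'end', 'while' }.
Union: FOLLOW(W) = { 'do', 'end', 'while' }.

{ 'do', 'end', 'while' }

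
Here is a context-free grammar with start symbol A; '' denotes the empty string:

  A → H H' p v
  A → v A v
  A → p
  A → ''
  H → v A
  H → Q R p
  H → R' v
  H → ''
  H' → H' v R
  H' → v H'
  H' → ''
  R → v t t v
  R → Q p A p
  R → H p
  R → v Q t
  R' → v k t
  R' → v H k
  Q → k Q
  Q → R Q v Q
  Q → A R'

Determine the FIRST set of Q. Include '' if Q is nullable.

{ k, p, v }

Q → k Q contributes {k}.
From Q → R Q v Q: add FIRST(R) = { k, p, v }.
From Q → A R': A nullable, take FIRST(A) ∪ FIRST(R') = { k, p, v }.
Union: FIRST(Q) = { k, p, v }.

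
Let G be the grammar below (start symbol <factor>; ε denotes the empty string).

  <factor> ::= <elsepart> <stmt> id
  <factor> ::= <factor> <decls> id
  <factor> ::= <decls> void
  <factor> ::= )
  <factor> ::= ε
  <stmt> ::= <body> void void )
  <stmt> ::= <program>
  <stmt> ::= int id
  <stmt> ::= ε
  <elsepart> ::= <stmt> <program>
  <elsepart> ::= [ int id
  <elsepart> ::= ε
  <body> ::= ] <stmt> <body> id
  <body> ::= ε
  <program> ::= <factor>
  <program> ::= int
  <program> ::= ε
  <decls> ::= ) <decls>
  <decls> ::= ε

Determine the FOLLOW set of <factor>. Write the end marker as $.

<factor> is the start symbol, so $ ∈ FOLLOW(<factor>).
In <factor> ::= <factor> <decls> id: add FIRST(<decls> id) = { ), id }.
In <program> ::= <factor>: <factor> is at the end, add FOLLOW(<program>) = { ), [, ], id, int, void }.
Union: FOLLOW(<factor>) = { $, ), [, ], id, int, void }.

{ $, ), [, ], id, int, void }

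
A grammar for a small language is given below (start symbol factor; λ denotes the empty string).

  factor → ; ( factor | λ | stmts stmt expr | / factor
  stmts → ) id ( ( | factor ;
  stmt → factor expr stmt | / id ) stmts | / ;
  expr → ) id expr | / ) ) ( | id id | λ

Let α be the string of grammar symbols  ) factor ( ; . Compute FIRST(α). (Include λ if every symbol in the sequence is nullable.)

) is a terminal; add {)} and stop.

{ ) }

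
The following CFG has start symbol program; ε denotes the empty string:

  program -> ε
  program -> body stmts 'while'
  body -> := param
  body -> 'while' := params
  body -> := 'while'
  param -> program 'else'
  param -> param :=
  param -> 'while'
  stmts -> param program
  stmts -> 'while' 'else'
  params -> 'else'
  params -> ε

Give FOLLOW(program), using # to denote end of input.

{ #, 'else', 'while' }

program is the start symbol, so # ∈ FOLLOW(program).
In param -> program 'else': add FIRST('else') = { 'else' }.
In stmts -> param program: program is at the end, add FOLLOW(stmts) = { 'while' }.
Union: FOLLOW(program) = { #, 'else', 'while' }.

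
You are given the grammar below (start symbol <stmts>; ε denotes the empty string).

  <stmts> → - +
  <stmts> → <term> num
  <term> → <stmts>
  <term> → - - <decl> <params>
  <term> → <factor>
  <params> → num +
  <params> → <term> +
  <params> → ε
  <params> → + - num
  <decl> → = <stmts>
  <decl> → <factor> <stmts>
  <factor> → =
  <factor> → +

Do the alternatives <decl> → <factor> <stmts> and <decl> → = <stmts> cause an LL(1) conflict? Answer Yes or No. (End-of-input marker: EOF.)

FIRST(<factor> <stmts>) = { +, = } and FIRST(= <stmts>) = { = }.
Both contain =, so the two alternatives are not disjoint — LL(1) conflict.

Yes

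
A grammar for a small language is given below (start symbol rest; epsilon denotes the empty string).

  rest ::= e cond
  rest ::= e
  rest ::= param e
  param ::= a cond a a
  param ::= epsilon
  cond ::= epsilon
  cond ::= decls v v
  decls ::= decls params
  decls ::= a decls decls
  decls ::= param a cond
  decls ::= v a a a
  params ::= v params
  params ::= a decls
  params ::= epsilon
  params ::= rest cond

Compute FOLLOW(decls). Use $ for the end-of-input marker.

In cond ::= decls v v: add FIRST(v v) = { v }.
In decls ::= decls params: add FIRST(params)\{epsilon} = { a, e, v }.
  Since params is nullable, also add FOLLOW(decls) = { a, e, v }.
In decls ::= a decls decls: add FIRST(decls) = { a, v }.
In decls ::= a decls decls: decls is at the end, add FOLLOW(decls) = { a, e, v }.
In params ::= a decls: decls is at the end, add FOLLOW(params) = { a, e, v }.
Union: FOLLOW(decls) = { a, e, v }.

{ a, e, v }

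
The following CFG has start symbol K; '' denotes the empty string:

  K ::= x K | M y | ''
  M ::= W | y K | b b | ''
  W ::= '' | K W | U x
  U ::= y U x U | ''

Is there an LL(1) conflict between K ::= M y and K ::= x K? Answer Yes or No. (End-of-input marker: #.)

FIRST(M y) = { b, x, y } and FIRST(x K) = { x }.
Both contain x, so the two alternatives are not disjoint — LL(1) conflict.

Yes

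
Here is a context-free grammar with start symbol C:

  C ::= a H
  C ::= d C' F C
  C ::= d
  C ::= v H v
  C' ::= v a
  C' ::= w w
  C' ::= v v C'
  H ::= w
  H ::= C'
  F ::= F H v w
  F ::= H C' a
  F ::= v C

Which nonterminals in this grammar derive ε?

No nonterminal has an empty production or an RHS whose symbols are all nullable.

{ } (none)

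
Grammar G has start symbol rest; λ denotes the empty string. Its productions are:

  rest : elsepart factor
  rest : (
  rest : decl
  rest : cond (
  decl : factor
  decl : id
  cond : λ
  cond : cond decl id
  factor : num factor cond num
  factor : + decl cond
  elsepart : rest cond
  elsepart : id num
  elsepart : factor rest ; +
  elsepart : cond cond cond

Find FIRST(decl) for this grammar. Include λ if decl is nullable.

From decl : factor: add FIRST(factor) = { +, num }.
decl : id contributes {id}.
Union: FIRST(decl) = { +, id, num }.

{ +, id, num }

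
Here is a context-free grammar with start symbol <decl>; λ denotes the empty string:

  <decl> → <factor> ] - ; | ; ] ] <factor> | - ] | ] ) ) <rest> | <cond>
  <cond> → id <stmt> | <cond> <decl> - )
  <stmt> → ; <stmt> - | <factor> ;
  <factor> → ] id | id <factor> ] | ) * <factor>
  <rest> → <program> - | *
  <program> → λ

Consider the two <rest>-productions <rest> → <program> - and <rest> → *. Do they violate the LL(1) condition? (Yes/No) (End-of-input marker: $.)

No

FIRST(<program> -) = { - } and FIRST(*) = { * }.
The FIRST sets are disjoint and neither alternative is nullable — no conflict.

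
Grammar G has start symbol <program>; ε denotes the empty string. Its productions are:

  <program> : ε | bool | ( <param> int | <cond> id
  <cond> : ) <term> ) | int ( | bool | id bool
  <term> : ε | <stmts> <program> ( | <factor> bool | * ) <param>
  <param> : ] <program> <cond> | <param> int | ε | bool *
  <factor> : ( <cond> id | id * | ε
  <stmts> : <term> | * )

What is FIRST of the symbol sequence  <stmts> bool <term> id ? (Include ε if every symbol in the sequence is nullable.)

{ (, ), *, bool, id, int }

Add FIRST(<stmts>)\{ε} = { (, ), *, bool, id, int }; <stmts> is nullable, continue.
bool is a terminal; add {bool} and stop.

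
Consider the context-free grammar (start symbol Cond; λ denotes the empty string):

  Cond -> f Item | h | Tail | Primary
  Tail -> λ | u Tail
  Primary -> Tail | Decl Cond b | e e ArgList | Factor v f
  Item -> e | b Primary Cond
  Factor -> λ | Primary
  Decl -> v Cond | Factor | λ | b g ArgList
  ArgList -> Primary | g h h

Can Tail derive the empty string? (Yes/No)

Tail has an λ-production, so Tail ⇒ λ.

Yes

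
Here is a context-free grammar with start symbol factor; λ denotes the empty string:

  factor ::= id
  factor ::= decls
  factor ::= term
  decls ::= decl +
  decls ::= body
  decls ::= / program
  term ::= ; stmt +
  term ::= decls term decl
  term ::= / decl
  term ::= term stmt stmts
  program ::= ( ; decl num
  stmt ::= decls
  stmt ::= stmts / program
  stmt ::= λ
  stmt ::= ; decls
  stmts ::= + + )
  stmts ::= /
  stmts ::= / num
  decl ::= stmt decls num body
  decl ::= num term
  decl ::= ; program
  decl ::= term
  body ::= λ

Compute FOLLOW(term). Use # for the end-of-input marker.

{ #, +, /, ;, num }

In factor ::= term: term is at the end, add FOLLOW(factor) = { # }.
In term ::= decls term decl: add FIRST(decl) = { +, /, ;, num }.
In term ::= term stmt stmts: add FIRST(stmt stmts) = { +, /, ;, num }.
In decl ::= num term: term is at the end, add FOLLOW(decl) = { #, +, /, ;, num }.
In decl ::= term: term is at the end, add FOLLOW(decl) = { #, +, /, ;, num }.
Union: FOLLOW(term) = { #, +, /, ;, num }.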